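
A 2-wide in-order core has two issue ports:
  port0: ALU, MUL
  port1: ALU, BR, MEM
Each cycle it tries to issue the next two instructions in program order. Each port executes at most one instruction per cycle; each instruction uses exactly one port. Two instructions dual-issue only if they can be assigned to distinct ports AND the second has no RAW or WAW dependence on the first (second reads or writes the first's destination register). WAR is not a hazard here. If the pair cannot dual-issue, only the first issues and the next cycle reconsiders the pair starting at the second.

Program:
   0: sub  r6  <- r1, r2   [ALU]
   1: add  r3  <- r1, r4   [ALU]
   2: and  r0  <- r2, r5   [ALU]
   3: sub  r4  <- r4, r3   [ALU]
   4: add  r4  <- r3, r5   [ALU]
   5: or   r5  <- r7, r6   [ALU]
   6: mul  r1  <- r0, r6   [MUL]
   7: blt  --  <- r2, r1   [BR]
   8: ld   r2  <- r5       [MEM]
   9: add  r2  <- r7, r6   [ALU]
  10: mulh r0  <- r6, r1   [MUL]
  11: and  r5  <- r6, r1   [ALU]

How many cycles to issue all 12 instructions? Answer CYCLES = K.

CYCLES = 8

c0: i0/i1 sub.ALU+add.ALU  2-wide
c1: i2/i3 and.ALU+sub.ALU  2-wide
c2: i4/i5 add.ALU+or.ALU  2-wide
c3: i6 mul.MUL  RAW r1
c4: i7 blt.BR  no-port BR/MEM
c5: i8 ld.MEM  WAW r2
c6: i9/i10 add.ALU+mulh.MUL  2-wide
c7: i11 and.ALU  tail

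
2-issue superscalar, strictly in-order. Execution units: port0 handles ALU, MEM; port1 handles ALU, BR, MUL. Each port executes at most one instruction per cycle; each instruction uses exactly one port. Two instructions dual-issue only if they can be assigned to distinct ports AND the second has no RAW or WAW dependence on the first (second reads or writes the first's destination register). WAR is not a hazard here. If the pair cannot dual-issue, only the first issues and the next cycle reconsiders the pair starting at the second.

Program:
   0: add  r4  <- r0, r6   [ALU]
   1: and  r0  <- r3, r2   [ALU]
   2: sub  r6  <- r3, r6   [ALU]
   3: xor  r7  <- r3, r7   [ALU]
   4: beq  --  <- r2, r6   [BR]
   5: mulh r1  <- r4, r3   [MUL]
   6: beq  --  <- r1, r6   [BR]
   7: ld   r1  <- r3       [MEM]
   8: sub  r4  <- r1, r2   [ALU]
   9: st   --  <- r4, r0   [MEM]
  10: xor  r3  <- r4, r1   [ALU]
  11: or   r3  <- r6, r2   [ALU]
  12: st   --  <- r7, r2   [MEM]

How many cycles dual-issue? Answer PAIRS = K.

[0] i0/i1  add/and  -- 2-wide
[1] i2/i3  sub/xor  -- 2-wide
[2] i4  beq  -- no-port BR/MUL
[3] i5  mulh  -- no-port MUL/BR
[4] i6/i7  beq/ld  -- 2-wide
[5] i8  sub  -- RAW r4
[6] i9/i10  st/xor  -- 2-wide
[7] i11/i12  or/st  -- 2-wide

PAIRS = 5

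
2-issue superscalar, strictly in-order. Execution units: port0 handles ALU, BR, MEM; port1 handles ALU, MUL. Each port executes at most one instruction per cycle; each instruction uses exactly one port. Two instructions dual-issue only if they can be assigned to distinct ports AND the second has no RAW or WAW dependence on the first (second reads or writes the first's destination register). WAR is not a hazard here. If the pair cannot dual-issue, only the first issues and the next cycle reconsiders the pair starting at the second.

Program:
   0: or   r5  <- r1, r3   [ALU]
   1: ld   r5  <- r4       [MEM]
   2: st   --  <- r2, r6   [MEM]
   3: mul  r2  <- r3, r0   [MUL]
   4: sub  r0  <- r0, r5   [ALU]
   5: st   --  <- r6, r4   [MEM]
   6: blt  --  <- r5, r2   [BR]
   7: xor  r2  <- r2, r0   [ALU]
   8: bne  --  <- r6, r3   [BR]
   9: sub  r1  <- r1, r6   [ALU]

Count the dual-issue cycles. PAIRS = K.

#0 head=0: or i0 WAW r5
#1 head=1: ld i1 no-port MEM/MEM
#2 head=2: st+mul i2&i3 dual
#3 head=4: sub+st i4&i5 dual
#4 head=6: blt+xor i6&i7 dual
#5 head=8: bne+sub i8&i9 dual

PAIRS = 4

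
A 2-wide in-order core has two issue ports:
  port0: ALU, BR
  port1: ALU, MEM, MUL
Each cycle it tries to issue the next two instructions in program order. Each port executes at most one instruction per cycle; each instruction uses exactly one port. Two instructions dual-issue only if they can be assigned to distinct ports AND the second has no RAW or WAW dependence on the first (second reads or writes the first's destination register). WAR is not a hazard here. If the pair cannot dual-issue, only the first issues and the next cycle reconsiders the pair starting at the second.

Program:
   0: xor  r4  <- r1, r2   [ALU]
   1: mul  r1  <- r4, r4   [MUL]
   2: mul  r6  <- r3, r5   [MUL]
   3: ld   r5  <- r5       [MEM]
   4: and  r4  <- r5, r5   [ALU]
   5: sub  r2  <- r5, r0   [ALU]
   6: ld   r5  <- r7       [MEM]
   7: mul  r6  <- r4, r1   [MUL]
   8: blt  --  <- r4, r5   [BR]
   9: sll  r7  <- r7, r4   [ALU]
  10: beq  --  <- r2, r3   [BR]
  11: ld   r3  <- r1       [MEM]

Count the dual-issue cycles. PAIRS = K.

PAIRS = 3

#0 head=0: xor.ALU i0 RAW r4
#1 head=1: mul.MUL i1 no-port MUL/MUL
#2 head=2: mul.MUL i2 no-port MUL/MEM
#3 head=3: ld.MEM i3 RAW r5
#4 head=4: and.ALU;sub.ALU i4&i5 2-wide
#5 head=6: ld.MEM i6 no-port MEM/MUL
#6 head=7: mul.MUL;blt.BR i7&i8 2-wide
#7 head=9: sll.ALU;beq.BR i9&i10 2-wide
#8 head=11: ld.MEM i11 tail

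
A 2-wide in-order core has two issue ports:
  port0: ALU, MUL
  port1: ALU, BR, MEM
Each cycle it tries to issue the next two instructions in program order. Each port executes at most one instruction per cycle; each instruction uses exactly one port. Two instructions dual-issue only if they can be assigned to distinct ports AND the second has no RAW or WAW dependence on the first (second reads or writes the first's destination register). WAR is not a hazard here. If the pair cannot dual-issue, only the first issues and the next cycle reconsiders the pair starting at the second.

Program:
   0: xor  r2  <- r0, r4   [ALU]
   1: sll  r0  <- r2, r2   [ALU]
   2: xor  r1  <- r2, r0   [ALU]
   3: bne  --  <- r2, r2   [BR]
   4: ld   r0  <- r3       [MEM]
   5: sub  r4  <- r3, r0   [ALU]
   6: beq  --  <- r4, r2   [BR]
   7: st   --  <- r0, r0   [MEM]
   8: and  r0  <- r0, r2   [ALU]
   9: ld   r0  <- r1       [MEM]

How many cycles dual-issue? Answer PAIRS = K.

0. xor.ALU @i0  | RAW r2
1. sll.ALU @i1  | RAW r0
2. xor.ALU+bne.BR @i2,i3  | pair
3. ld.MEM @i4  | RAW r0
4. sub.ALU @i5  | RAW r4
5. beq.BR @i6  | no-port BR/MEM
6. st.MEM+and.ALU @i7,i8  | pair
7. ld.MEM @i9  | tail

PAIRS = 2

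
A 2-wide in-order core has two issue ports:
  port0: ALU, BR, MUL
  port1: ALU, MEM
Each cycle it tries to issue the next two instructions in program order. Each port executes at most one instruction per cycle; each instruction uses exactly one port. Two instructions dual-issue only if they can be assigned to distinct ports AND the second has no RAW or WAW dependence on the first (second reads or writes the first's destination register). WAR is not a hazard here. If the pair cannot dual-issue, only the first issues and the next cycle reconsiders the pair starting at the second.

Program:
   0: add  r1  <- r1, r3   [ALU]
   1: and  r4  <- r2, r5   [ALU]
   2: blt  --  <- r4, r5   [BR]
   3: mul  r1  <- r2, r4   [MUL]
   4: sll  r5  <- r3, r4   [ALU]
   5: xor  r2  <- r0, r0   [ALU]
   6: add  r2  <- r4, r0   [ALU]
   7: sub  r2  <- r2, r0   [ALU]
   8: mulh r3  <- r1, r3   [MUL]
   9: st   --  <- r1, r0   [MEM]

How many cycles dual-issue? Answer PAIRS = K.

[0] i0&i1  add/and  -- 2-wide
[1] i2  blt  -- no-port BR/MUL
[2] i3&i4  mul/sll  -- 2-wide
[3] i5  xor  -- WAW r2
[4] i6  add  -- RAW+WAW r2
[5] i7&i8  sub/mulh  -- 2-wide
[6] i9  st  -- tail

PAIRS = 3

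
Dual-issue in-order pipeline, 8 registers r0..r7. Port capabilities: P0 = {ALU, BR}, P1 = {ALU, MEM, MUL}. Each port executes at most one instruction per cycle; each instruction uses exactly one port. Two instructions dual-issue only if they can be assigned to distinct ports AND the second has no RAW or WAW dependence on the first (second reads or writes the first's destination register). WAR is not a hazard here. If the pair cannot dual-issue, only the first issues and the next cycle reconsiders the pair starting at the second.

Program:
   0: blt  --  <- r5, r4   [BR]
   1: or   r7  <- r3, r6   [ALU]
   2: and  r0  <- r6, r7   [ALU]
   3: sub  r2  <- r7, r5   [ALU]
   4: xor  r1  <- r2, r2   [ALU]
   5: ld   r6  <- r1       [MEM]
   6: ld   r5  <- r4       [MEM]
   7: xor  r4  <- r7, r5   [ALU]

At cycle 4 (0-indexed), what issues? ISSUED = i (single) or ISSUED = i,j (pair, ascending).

  cy0 -> i0,i1 (blt or) 2-wide
  cy1 -> i2,i3 (and sub) 2-wide
  cy2 -> i4 (xor) RAW r1
  cy3 -> i5 (ld) no-port MEM/MEM
  cy4 -> i6 (ld) RAW r5
  cy5 -> i7 (xor) tail

ISSUED = 6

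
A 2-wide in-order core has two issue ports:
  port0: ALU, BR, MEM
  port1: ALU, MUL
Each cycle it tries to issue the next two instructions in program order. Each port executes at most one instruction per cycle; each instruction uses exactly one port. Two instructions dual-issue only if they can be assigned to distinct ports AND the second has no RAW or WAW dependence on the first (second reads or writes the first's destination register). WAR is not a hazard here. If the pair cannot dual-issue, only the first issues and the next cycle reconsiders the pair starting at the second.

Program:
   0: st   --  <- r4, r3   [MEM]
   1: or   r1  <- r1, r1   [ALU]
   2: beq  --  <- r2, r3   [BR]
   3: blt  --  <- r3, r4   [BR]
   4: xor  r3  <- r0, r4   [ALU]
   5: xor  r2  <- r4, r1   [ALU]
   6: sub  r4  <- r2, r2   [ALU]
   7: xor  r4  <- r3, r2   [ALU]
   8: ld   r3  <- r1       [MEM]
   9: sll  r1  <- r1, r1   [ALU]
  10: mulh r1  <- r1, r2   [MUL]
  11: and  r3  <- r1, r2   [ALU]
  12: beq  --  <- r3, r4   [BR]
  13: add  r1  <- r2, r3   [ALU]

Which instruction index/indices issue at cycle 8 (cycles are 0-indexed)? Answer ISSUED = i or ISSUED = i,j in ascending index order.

[0] i0,i1  st.MEM+or.ALU  -- pair
[1] i2  beq.BR  -- no-port BR/BR
[2] i3,i4  blt.BR+xor.ALU  -- pair
[3] i5  xor.ALU  -- RAW r2
[4] i6  sub.ALU  -- WAW r4
[5] i7,i8  xor.ALU+ld.MEM  -- pair
[6] i9  sll.ALU  -- RAW+WAW r1
[7] i10  mulh.MUL  -- RAW r1
[8] i11  and.ALU  -- RAW r3
[9] i12,i13  beq.BR+add.ALU  -- pair

ISSUED = 11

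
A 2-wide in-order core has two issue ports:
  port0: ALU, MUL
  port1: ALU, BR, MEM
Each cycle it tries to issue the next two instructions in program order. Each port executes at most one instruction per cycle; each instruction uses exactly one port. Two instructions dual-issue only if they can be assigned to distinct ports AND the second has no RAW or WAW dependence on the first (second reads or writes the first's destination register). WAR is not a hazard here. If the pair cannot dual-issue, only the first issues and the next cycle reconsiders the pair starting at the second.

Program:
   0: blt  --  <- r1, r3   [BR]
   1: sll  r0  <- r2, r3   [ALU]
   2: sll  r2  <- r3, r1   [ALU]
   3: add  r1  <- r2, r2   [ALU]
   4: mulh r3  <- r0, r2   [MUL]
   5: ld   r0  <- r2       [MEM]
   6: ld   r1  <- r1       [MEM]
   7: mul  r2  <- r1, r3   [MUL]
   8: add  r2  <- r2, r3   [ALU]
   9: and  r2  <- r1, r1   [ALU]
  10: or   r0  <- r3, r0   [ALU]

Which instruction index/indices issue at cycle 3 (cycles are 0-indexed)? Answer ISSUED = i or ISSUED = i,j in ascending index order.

#0 head=0: blt.BR/sll.ALU i0+i1 2-wide
#1 head=2: sll.ALU i2 RAW r2
#2 head=3: add.ALU/mulh.MUL i3+i4 2-wide
#3 head=5: ld.MEM i5 no-port MEM/MEM
#4 head=6: ld.MEM i6 RAW r1
#5 head=7: mul.MUL i7 RAW+WAW r2
#6 head=8: add.ALU i8 WAW r2
#7 head=9: and.ALU/or.ALU i9+i10 2-wide

ISSUED = 5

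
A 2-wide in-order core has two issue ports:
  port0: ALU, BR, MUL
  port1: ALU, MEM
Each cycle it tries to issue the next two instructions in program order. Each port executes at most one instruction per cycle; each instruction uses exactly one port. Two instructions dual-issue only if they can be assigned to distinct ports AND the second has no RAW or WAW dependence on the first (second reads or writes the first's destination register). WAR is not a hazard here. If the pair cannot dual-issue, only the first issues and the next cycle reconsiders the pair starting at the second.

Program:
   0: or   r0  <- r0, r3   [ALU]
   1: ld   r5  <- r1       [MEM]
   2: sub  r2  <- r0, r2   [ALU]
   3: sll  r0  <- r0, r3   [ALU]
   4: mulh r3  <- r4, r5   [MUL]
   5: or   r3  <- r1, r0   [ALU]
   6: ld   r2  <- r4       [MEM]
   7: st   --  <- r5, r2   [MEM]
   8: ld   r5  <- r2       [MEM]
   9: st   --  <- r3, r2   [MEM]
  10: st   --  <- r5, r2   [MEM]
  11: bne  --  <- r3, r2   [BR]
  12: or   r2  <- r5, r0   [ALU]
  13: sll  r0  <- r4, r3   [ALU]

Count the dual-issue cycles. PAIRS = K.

0. or.ALU;ld.MEM @i0&i1  | dual
1. sub.ALU;sll.ALU @i2&i3  | dual
2. mulh.MUL @i4  | WAW r3
3. or.ALU;ld.MEM @i5&i6  | dual
4. st.MEM @i7  | no-port MEM/MEM
5. ld.MEM @i8  | no-port MEM/MEM
6. st.MEM @i9  | no-port MEM/MEM
7. st.MEM;bne.BR @i10&i11  | dual
8. or.ALU;sll.ALU @i12&i13  | dual

PAIRS = 5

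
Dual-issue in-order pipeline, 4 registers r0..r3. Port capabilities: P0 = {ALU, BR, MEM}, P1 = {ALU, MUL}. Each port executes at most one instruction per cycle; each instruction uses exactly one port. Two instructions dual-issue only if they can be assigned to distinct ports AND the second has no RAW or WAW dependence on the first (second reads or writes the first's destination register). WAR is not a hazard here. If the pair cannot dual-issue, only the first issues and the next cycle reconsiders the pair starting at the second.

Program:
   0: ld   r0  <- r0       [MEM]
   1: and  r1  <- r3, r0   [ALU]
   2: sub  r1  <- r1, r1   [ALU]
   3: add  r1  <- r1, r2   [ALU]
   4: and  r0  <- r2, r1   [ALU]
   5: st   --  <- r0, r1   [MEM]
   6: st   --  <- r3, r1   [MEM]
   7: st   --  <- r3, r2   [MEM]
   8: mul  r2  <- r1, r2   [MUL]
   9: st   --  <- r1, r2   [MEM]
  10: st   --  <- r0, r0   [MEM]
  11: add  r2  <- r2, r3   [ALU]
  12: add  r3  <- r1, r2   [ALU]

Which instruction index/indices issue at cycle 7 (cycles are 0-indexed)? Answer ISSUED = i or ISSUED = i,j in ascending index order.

ISSUED = 7,8

[0] i0  ld  -- RAW r0
[1] i1  and  -- RAW+WAW r1
[2] i2  sub  -- RAW+WAW r1
[3] i3  add  -- RAW r1
[4] i4  and  -- RAW r0
[5] i5  st  -- no-port MEM/MEM
[6] i6  st  -- no-port MEM/MEM
[7] i7&i8  st+mul  -- 2-wide
[8] i9  st  -- no-port MEM/MEM
[9] i10&i11  st+add  -- 2-wide
[10] i12  add  -- tail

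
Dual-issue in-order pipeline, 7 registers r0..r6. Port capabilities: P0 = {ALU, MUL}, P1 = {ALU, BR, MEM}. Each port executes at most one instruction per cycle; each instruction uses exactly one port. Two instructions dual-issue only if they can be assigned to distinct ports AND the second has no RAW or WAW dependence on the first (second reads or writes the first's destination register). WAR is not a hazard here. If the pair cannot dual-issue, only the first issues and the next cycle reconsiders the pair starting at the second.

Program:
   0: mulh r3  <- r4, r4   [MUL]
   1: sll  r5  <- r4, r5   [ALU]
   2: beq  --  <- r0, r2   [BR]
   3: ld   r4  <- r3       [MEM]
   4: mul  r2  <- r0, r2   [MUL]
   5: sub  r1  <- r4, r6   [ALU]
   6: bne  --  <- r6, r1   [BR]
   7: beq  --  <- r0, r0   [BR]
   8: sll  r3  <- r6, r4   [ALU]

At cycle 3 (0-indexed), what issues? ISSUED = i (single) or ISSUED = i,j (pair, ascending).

t=0 i0/i1:mulh.MUL/sll.ALU ; dual
t=1 i2:beq.BR ; no-port BR/MEM
t=2 i3/i4:ld.MEM/mul.MUL ; dual
t=3 i5:sub.ALU ; RAW r1
t=4 i6:bne.BR ; no-port BR/BR
t=5 i7/i8:beq.BR/sll.ALU ; dual

ISSUED = 5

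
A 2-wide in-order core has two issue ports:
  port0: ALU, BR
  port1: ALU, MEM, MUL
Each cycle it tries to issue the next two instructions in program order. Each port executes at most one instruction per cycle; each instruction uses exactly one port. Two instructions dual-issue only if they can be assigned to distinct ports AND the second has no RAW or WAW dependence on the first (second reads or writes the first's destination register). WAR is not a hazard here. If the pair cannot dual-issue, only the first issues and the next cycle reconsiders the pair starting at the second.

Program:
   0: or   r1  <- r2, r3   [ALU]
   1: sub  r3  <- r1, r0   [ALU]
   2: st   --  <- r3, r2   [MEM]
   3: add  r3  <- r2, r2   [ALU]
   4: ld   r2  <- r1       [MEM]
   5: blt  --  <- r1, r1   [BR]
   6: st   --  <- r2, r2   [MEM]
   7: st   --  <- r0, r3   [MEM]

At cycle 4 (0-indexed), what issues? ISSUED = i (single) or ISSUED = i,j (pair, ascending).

t=0 i0:or.ALU ; RAW r1
t=1 i1:sub.ALU ; RAW r3
t=2 i2,i3:st.MEM;add.ALU ; 2-wide
t=3 i4,i5:ld.MEM;blt.BR ; 2-wide
t=4 i6:st.MEM ; no-port MEM/MEM
t=5 i7:st.MEM ; tail

ISSUED = 6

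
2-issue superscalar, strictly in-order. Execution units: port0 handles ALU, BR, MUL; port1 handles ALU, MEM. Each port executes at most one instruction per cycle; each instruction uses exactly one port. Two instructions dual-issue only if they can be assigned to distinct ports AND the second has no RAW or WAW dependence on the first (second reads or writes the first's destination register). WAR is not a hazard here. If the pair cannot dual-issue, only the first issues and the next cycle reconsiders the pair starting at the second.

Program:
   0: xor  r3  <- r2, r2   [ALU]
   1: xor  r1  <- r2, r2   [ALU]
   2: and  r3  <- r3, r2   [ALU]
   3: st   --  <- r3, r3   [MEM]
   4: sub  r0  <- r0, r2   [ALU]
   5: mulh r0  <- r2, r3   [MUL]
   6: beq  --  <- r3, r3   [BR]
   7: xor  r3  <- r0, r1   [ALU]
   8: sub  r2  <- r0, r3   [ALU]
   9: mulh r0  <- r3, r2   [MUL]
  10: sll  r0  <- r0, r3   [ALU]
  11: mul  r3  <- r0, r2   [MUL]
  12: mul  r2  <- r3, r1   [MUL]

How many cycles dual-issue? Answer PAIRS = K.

c0: i0&i1 xor+xor  dual
c1: i2 and  RAW r3
c2: i3&i4 st+sub  dual
c3: i5 mulh  no-port MUL/BR
c4: i6&i7 beq+xor  dual
c5: i8 sub  RAW r2
c6: i9 mulh  RAW+WAW r0
c7: i10 sll  RAW r0
c8: i11 mul  no-port MUL/MUL
c9: i12 mul  tail

PAIRS = 3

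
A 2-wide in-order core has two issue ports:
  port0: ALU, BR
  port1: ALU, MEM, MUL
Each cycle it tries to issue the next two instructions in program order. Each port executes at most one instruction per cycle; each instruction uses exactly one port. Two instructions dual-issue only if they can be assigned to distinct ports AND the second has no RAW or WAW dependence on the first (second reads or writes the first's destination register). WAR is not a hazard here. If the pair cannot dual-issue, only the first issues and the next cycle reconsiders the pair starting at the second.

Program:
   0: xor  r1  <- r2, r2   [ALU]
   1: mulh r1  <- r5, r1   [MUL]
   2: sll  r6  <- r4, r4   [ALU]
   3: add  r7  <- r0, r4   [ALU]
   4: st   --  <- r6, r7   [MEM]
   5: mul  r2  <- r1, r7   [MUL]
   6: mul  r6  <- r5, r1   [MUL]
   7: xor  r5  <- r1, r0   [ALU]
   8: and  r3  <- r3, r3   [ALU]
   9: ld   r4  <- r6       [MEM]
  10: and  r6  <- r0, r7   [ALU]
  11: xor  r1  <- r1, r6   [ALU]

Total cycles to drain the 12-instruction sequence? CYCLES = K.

  cy0 -> i0 (xor) RAW+WAW r1
  cy1 -> i1,i2 (mulh+sll) 2-wide
  cy2 -> i3 (add) RAW r7
  cy3 -> i4 (st) no-port MEM/MUL
  cy4 -> i5 (mul) no-port MUL/MUL
  cy5 -> i6,i7 (mul+xor) 2-wide
  cy6 -> i8,i9 (and+ld) 2-wide
  cy7 -> i10 (and) RAW r6
  cy8 -> i11 (xor) tail

CYCLES = 9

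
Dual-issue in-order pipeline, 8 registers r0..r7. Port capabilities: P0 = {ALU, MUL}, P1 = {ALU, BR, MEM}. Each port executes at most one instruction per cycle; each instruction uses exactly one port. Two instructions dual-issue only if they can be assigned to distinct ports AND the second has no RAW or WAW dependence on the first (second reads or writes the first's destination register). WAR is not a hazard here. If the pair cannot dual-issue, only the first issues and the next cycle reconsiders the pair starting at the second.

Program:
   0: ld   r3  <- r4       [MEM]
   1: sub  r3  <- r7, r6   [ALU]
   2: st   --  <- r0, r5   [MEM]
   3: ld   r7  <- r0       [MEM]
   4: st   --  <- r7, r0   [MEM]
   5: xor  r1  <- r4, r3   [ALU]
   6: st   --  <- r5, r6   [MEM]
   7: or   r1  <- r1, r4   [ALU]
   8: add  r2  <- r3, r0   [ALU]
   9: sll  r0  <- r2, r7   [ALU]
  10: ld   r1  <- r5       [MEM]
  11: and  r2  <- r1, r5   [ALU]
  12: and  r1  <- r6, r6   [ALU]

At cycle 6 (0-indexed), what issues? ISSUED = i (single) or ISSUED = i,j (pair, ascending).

c0: i0 ld  WAW r3
c1: i1+i2 sub/st  pair
c2: i3 ld  no-port MEM/MEM
c3: i4+i5 st/xor  pair
c4: i6+i7 st/or  pair
c5: i8 add  RAW r2
c6: i9+i10 sll/ld  pair
c7: i11+i12 and/and  pair

ISSUED = 9,10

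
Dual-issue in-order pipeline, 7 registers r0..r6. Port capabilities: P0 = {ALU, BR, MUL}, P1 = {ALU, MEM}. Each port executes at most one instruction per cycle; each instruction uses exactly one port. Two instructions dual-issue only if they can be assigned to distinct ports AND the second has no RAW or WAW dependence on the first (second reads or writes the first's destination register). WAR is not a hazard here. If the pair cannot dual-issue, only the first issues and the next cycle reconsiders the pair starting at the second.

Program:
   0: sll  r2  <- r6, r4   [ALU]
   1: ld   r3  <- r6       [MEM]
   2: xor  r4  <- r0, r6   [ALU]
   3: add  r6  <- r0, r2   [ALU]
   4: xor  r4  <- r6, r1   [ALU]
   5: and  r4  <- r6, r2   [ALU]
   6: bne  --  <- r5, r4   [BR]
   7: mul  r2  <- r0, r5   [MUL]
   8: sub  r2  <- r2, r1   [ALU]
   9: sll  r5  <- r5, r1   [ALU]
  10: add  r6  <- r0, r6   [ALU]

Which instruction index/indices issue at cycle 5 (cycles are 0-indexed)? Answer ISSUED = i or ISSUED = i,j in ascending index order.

ISSUED = 7

c0: i0+i1 sll;ld  2-wide
c1: i2+i3 xor;add  2-wide
c2: i4 xor  WAW r4
c3: i5 and  RAW r4
c4: i6 bne  no-port BR/MUL
c5: i7 mul  RAW+WAW r2
c6: i8+i9 sub;sll  2-wide
c7: i10 add  tail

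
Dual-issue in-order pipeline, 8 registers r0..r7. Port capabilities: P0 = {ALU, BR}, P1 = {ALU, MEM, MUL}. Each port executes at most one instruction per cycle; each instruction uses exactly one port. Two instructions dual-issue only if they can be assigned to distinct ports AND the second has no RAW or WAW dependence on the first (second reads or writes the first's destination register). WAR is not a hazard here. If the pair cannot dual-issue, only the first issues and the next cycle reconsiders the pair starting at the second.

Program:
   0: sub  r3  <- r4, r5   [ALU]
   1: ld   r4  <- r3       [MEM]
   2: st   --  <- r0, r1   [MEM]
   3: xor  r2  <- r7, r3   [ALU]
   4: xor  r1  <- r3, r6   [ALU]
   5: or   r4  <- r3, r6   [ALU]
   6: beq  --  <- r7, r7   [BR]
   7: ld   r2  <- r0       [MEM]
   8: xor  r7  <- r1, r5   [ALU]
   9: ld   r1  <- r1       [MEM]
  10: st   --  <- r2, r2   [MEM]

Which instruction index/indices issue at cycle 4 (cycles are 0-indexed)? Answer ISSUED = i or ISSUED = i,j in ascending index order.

ISSUED = 6,7

[0] i0  sub  -- RAW r3
[1] i1  ld  -- no-port MEM/MEM
[2] i2/i3  st;xor  -- dual
[3] i4/i5  xor;or  -- dual
[4] i6/i7  beq;ld  -- dual
[5] i8/i9  xor;ld  -- dual
[6] i10  st  -- tail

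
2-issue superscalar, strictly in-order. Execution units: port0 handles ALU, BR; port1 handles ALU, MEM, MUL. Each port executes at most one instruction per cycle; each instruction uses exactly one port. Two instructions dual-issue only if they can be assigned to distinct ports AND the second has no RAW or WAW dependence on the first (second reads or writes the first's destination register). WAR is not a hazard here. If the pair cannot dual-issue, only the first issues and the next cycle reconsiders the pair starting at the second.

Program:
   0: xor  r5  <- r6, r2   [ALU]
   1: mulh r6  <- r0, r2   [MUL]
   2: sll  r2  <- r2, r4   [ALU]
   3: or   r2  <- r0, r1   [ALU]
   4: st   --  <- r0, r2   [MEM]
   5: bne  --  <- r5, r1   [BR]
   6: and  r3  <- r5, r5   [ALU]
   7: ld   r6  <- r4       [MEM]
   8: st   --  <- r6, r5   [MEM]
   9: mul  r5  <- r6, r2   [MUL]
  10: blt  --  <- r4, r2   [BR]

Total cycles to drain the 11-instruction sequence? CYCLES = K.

CYCLES = 7

#0 head=0: xor.ALU/mulh.MUL i0&i1 dual
#1 head=2: sll.ALU i2 WAW r2
#2 head=3: or.ALU i3 RAW r2
#3 head=4: st.MEM/bne.BR i4&i5 dual
#4 head=6: and.ALU/ld.MEM i6&i7 dual
#5 head=8: st.MEM i8 no-port MEM/MUL
#6 head=9: mul.MUL/blt.BR i9&i10 dual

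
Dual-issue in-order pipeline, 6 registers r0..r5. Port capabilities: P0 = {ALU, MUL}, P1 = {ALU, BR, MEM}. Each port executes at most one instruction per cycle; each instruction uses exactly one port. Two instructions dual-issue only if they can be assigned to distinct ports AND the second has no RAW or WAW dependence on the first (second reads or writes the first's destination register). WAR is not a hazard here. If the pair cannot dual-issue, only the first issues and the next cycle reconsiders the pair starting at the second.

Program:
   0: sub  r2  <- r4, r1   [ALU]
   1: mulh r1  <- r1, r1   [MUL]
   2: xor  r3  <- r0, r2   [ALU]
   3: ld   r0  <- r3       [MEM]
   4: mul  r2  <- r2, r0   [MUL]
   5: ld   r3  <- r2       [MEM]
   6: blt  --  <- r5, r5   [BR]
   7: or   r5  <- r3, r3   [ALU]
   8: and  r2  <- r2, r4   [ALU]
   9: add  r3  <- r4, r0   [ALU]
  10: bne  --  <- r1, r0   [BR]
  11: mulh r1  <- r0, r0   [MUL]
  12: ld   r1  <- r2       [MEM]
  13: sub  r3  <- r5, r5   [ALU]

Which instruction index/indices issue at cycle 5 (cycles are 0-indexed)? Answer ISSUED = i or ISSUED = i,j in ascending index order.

ISSUED = 6,7

[0] i0+i1  sub/mulh  -- dual
[1] i2  xor  -- RAW r3
[2] i3  ld  -- RAW r0
[3] i4  mul  -- RAW r2
[4] i5  ld  -- no-port MEM/BR
[5] i6+i7  blt/or  -- dual
[6] i8+i9  and/add  -- dual
[7] i10+i11  bne/mulh  -- dual
[8] i12+i13  ld/sub  -- dual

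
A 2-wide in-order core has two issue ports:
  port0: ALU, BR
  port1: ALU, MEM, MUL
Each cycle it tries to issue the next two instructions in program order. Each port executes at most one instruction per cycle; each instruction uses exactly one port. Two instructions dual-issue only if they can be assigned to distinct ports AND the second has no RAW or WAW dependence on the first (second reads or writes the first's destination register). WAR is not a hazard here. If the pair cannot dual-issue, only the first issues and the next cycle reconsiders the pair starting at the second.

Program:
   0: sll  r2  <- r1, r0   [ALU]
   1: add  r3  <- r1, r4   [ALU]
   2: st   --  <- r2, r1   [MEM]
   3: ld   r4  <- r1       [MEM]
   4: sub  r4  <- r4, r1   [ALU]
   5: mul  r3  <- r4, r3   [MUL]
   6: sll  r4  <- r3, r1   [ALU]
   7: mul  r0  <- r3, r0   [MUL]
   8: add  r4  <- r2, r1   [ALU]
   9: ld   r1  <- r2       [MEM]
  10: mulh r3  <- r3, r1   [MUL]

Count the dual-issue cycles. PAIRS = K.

PAIRS = 3

  cy0 -> i0&i1 (sll.ALU+add.ALU) 2-wide
  cy1 -> i2 (st.MEM) no-port MEM/MEM
  cy2 -> i3 (ld.MEM) RAW+WAW r4
  cy3 -> i4 (sub.ALU) RAW r4
  cy4 -> i5 (mul.MUL) RAW r3
  cy5 -> i6&i7 (sll.ALU+mul.MUL) 2-wide
  cy6 -> i8&i9 (add.ALU+ld.MEM) 2-wide
  cy7 -> i10 (mulh.MUL) tail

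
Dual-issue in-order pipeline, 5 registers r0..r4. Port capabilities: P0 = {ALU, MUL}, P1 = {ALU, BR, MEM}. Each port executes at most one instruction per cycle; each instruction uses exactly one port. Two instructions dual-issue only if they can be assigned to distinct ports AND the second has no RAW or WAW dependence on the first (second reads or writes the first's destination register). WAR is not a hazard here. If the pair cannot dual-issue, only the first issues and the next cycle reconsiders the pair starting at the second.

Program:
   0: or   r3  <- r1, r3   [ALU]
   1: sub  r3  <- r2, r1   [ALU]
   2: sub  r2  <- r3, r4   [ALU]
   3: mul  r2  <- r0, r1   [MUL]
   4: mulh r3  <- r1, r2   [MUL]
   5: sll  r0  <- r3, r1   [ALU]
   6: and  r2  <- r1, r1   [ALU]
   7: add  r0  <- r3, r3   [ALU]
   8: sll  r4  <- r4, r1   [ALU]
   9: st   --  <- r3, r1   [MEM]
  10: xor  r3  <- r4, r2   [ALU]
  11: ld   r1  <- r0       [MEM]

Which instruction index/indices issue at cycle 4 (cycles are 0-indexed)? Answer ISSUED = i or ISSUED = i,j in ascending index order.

ISSUED = 4

#0 head=0: or.ALU i0 WAW r3
#1 head=1: sub.ALU i1 RAW r3
#2 head=2: sub.ALU i2 WAW r2
#3 head=3: mul.MUL i3 no-port MUL/MUL
#4 head=4: mulh.MUL i4 RAW r3
#5 head=5: sll.ALU/and.ALU i5+i6 pair
#6 head=7: add.ALU/sll.ALU i7+i8 pair
#7 head=9: st.MEM/xor.ALU i9+i10 pair
#8 head=11: ld.MEM i11 tail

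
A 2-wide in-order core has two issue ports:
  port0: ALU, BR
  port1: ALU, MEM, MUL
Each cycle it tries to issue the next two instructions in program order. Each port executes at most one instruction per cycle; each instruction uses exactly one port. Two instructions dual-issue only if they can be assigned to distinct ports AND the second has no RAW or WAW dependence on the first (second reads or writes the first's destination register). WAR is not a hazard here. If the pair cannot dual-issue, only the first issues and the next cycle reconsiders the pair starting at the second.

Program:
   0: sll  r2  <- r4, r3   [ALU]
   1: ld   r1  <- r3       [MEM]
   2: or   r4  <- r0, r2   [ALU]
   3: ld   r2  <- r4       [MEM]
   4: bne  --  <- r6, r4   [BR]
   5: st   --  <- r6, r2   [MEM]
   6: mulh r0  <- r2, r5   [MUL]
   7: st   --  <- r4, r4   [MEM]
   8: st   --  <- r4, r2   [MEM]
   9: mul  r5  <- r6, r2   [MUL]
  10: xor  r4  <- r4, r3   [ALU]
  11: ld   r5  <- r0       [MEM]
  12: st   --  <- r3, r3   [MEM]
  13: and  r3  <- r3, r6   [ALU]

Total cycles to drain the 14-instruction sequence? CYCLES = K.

c0: i0,i1 sll.ALU+ld.MEM  2-wide
c1: i2 or.ALU  RAW r4
c2: i3,i4 ld.MEM+bne.BR  2-wide
c3: i5 st.MEM  no-port MEM/MUL
c4: i6 mulh.MUL  no-port MUL/MEM
c5: i7 st.MEM  no-port MEM/MEM
c6: i8 st.MEM  no-port MEM/MUL
c7: i9,i10 mul.MUL+xor.ALU  2-wide
c8: i11 ld.MEM  no-port MEM/MEM
c9: i12,i13 st.MEM+and.ALU  2-wide

CYCLES = 10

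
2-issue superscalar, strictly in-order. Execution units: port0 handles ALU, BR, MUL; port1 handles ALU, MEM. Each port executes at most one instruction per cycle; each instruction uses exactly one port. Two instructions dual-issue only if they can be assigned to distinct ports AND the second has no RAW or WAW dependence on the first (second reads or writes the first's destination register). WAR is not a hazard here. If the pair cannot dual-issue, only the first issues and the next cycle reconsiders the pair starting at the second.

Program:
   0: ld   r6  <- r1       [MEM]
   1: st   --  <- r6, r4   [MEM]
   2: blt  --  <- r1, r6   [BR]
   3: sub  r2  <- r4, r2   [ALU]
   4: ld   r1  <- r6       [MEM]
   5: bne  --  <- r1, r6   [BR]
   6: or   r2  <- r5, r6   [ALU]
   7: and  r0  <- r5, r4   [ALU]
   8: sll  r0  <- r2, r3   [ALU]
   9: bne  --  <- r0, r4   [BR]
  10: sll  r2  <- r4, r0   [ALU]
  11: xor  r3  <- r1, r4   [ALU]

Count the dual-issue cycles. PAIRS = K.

0. ld @i0  | no-port MEM/MEM
1. st+blt @i1&i2  | 2-wide
2. sub+ld @i3&i4  | 2-wide
3. bne+or @i5&i6  | 2-wide
4. and @i7  | WAW r0
5. sll @i8  | RAW r0
6. bne+sll @i9&i10  | 2-wide
7. xor @i11  | tail

PAIRS = 4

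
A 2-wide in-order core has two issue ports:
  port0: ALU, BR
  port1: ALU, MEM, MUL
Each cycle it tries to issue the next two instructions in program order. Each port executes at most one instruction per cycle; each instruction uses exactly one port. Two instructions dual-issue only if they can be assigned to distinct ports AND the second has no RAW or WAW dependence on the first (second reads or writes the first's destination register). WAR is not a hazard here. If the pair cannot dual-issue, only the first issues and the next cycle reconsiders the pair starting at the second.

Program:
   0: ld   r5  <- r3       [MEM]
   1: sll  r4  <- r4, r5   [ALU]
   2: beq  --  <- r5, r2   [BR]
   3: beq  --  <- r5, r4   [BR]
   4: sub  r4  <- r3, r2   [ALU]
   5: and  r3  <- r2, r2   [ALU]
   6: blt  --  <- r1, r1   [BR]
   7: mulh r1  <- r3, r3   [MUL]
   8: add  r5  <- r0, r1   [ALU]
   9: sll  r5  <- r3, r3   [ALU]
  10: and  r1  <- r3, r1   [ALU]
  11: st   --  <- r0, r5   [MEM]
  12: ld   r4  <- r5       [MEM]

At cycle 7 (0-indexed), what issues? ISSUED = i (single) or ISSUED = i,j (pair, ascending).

ISSUED = 11

t=0 i0:ld.MEM ; RAW r5
t=1 i1,i2:sll.ALU/beq.BR ; pair
t=2 i3,i4:beq.BR/sub.ALU ; pair
t=3 i5,i6:and.ALU/blt.BR ; pair
t=4 i7:mulh.MUL ; RAW r1
t=5 i8:add.ALU ; WAW r5
t=6 i9,i10:sll.ALU/and.ALU ; pair
t=7 i11:st.MEM ; no-port MEM/MEM
t=8 i12:ld.MEM ; tail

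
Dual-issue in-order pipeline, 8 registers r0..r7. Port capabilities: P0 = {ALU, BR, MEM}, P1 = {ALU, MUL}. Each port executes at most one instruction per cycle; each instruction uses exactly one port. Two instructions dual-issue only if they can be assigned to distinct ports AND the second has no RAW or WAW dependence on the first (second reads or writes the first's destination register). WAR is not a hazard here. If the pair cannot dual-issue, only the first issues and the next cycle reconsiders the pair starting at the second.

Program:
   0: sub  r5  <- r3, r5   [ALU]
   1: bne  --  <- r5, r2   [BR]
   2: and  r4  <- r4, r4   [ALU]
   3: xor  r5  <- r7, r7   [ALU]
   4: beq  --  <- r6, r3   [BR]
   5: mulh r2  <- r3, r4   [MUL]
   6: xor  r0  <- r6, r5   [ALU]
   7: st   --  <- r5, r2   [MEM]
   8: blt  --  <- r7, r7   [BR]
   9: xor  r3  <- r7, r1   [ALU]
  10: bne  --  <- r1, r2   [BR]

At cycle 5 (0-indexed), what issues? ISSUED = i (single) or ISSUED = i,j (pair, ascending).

  cy0 -> i0 (sub) RAW r5
  cy1 -> i1&i2 (bne/and) pair
  cy2 -> i3&i4 (xor/beq) pair
  cy3 -> i5&i6 (mulh/xor) pair
  cy4 -> i7 (st) no-port MEM/BR
  cy5 -> i8&i9 (blt/xor) pair
  cy6 -> i10 (bne) tail

ISSUED = 8,9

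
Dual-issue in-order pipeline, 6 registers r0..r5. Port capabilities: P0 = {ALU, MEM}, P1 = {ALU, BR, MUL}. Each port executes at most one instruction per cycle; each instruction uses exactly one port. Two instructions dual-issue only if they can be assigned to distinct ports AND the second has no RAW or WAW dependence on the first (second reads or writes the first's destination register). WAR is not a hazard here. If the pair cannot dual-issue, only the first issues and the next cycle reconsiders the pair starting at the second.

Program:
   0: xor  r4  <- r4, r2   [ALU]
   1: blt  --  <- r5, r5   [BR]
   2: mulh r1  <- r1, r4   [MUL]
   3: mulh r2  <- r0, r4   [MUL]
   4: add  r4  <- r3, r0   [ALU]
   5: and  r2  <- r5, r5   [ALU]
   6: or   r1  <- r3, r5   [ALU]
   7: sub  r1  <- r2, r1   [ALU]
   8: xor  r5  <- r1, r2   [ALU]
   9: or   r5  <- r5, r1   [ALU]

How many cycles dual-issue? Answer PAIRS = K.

0. xor blt @i0+i1  | 2-wide
1. mulh @i2  | no-port MUL/MUL
2. mulh add @i3+i4  | 2-wide
3. and or @i5+i6  | 2-wide
4. sub @i7  | RAW r1
5. xor @i8  | RAW+WAW r5
6. or @i9  | tail

PAIRS = 3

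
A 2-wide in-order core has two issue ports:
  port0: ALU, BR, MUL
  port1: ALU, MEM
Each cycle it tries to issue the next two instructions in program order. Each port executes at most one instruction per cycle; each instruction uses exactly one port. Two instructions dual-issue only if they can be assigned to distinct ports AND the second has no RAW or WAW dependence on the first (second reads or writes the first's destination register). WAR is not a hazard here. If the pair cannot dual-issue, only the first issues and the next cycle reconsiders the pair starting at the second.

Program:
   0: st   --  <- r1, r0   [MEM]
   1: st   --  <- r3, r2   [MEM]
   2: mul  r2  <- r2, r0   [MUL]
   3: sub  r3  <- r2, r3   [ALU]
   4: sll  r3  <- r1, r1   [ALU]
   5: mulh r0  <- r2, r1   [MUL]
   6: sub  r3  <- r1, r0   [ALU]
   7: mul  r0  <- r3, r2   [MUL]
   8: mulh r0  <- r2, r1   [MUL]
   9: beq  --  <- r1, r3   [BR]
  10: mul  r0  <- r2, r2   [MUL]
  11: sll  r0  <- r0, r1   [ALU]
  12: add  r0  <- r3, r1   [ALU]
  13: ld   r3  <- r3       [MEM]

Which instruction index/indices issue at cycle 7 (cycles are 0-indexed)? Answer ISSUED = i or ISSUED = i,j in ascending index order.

c0: i0 st  no-port MEM/MEM
c1: i1,i2 st/mul  pair
c2: i3 sub  WAW r3
c3: i4,i5 sll/mulh  pair
c4: i6 sub  RAW r3
c5: i7 mul  no-port MUL/MUL
c6: i8 mulh  no-port MUL/BR
c7: i9 beq  no-port BR/MUL
c8: i10 mul  RAW+WAW r0
c9: i11 sll  WAW r0
c10: i12,i13 add/ld  pair

ISSUED = 9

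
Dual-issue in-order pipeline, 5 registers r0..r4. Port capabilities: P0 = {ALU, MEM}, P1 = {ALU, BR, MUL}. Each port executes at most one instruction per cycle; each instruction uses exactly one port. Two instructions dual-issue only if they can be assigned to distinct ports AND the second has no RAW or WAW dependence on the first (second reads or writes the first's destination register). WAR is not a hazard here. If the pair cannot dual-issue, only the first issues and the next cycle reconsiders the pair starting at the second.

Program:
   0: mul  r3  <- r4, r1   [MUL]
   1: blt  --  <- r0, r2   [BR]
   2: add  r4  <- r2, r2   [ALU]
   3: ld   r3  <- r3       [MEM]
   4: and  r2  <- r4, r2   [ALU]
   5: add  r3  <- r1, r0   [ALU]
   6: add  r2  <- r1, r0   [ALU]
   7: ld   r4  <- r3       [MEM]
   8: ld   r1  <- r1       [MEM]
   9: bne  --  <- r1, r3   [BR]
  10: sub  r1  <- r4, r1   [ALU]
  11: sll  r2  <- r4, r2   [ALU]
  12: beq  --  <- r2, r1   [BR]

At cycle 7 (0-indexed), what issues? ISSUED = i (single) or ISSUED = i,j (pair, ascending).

c0: i0 mul.MUL  no-port MUL/BR
c1: i1&i2 blt.BR add.ALU  dual
c2: i3&i4 ld.MEM and.ALU  dual
c3: i5&i6 add.ALU add.ALU  dual
c4: i7 ld.MEM  no-port MEM/MEM
c5: i8 ld.MEM  RAW r1
c6: i9&i10 bne.BR sub.ALU  dual
c7: i11 sll.ALU  RAW r2
c8: i12 beq.BR  tail

ISSUED = 11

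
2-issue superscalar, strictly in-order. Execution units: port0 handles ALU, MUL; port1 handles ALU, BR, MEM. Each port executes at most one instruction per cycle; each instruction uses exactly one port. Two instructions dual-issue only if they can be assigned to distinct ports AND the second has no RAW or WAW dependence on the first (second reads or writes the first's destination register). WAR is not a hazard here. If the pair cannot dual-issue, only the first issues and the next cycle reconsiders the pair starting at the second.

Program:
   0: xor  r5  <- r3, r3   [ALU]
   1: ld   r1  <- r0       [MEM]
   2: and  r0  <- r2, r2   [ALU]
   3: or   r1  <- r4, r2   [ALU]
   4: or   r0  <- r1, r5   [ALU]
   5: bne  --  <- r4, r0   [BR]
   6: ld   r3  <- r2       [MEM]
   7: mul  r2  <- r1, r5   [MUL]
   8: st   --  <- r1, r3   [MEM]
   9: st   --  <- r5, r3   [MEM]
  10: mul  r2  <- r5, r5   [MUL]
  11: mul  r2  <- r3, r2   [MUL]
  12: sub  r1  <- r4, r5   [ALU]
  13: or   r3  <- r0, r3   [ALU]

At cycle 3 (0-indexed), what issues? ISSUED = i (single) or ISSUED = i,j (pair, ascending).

ISSUED = 5

#0 head=0: xor.ALU;ld.MEM i0/i1 2-wide
#1 head=2: and.ALU;or.ALU i2/i3 2-wide
#2 head=4: or.ALU i4 RAW r0
#3 head=5: bne.BR i5 no-port BR/MEM
#4 head=6: ld.MEM;mul.MUL i6/i7 2-wide
#5 head=8: st.MEM i8 no-port MEM/MEM
#6 head=9: st.MEM;mul.MUL i9/i10 2-wide
#7 head=11: mul.MUL;sub.ALU i11/i12 2-wide
#8 head=13: or.ALU i13 tail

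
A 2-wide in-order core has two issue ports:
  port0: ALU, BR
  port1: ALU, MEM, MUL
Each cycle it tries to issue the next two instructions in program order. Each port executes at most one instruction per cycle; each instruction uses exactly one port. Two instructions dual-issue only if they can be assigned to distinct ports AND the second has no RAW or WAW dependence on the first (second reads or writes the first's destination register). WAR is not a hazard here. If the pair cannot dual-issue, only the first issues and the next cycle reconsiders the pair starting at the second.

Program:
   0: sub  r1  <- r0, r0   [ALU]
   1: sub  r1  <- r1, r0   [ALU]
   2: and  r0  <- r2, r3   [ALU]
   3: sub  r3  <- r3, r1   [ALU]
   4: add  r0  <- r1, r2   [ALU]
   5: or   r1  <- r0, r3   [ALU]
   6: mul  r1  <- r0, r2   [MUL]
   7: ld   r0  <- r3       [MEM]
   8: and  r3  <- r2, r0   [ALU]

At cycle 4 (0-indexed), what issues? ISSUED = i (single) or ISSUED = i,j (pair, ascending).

ISSUED = 6

[0] i0  sub.ALU  -- RAW+WAW r1
[1] i1/i2  sub.ALU+and.ALU  -- dual
[2] i3/i4  sub.ALU+add.ALU  -- dual
[3] i5  or.ALU  -- WAW r1
[4] i6  mul.MUL  -- no-port MUL/MEM
[5] i7  ld.MEM  -- RAW r0
[6] i8  and.ALU  -- tail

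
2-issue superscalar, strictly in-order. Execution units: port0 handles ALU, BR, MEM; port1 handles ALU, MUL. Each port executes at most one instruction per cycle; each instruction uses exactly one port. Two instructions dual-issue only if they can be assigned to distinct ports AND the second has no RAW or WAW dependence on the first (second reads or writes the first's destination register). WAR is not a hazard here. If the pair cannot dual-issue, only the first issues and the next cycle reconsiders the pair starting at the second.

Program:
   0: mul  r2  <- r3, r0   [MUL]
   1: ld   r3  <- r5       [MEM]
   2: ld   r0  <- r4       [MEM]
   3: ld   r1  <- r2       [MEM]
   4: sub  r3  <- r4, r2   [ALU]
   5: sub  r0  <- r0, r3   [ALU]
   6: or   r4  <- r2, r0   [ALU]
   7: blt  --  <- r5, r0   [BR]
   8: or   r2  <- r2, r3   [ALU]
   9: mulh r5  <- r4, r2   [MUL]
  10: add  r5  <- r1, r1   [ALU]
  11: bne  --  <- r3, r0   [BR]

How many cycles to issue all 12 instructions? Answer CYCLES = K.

#0 head=0: mul.MUL/ld.MEM i0,i1 2-wide
#1 head=2: ld.MEM i2 no-port MEM/MEM
#2 head=3: ld.MEM/sub.ALU i3,i4 2-wide
#3 head=5: sub.ALU i5 RAW r0
#4 head=6: or.ALU/blt.BR i6,i7 2-wide
#5 head=8: or.ALU i8 RAW r2
#6 head=9: mulh.MUL i9 WAW r5
#7 head=10: add.ALU/bne.BR i10,i11 2-wide

CYCLES = 8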